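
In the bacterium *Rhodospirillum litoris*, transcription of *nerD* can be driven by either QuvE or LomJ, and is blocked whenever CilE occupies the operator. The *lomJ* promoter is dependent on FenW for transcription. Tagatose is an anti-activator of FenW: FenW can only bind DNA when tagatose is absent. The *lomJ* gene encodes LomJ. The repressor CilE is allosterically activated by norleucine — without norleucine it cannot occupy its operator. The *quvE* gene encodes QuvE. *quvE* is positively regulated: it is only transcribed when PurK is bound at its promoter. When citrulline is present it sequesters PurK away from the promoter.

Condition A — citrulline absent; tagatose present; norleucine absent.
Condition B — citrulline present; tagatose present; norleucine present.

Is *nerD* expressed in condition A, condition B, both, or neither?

A only

Condition A:
Citrulline is absent, so PurK is active.
No repressor is bound and PurK is active, so *quvE* is transcribed.
So QuvE is produced and active.
Tagatose is present, so FenW is inactive.
Required activator FenW is absent, so *lomJ* is not transcribed.
So LomJ is not produced.
Norleucine is absent, so CilE is inactive.
Activator QuvE is present, so *nerD* is transcribed.
→ *nerD* is ON in A.
Condition B:
Citrulline is present, so PurK is inactive.
Required activator PurK is absent, so *quvE* is not transcribed.
So QuvE is not produced.
Tagatose is present, so FenW is inactive.
Required activator FenW is absent, so *lomJ* is not transcribed.
So LomJ is not produced.
Norleucine is present, so CilE is active.
With repressor CilE bound, *nerD* is not transcribed.
→ *nerD* is OFF in B.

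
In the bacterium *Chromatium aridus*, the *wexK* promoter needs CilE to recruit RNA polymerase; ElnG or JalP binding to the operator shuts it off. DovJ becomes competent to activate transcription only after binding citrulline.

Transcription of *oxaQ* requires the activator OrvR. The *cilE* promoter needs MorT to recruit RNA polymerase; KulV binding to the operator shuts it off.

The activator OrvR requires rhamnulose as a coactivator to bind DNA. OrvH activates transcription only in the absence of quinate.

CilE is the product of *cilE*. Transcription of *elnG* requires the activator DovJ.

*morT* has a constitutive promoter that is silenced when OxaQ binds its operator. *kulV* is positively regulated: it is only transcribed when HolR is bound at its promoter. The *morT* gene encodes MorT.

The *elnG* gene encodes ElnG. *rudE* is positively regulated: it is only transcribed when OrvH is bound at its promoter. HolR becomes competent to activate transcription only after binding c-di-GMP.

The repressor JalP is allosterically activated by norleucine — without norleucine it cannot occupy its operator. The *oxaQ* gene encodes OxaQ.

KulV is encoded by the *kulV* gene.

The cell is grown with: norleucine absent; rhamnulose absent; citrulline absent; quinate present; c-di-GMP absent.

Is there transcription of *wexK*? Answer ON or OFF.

c-di-GMP is absent, so HolR is inactive.
Required activator HolR is absent, so *kulV* is not transcribed.
So KulV is not produced.
Rhamnulose is absent, so OrvR is inactive.
Required activator OrvR is absent, so *oxaQ* is not transcribed.
So OxaQ is not produced.
With no repressor bound, *morT* is transcribed.
So MorT is produced and active.
No repressor is bound and MorT is active, so *cilE* is transcribed.
So CilE is produced and active.
Citrulline is absent, so DovJ is inactive.
Required activator DovJ is absent, so *elnG* is not transcribed.
So ElnG is not produced.
Norleucine is absent, so JalP is inactive.
No repressor is bound and CilE is active, so *wexK* is transcribed.

ON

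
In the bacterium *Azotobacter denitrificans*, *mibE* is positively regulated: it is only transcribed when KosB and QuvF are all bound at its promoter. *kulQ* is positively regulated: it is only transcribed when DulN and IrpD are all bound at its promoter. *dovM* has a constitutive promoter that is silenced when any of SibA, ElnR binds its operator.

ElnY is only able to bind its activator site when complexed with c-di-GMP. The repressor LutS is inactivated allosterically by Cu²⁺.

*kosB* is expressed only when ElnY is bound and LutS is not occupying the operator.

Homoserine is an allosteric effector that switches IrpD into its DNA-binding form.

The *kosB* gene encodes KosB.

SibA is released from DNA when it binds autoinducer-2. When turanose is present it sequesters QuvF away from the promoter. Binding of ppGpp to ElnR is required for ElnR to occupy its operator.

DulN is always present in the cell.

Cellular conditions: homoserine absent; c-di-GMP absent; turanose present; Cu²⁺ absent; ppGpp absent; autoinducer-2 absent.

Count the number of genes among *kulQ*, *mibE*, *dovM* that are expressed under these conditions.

0

DulN is produced constitutively and is active.
Homoserine is absent, so IrpD is inactive.
Required activator IrpD is absent, so *kulQ* is not transcribed.
→ *kulQ* is OFF.
c-di-GMP is absent, so ElnY is inactive.
Cu²⁺ is absent, so LutS is active.
With repressor LutS bound, *kosB* is not transcribed.
So KosB is not produced.
Turanose is present, so QuvF is inactive.
Required activator KosB is absent, so *mibE* is not transcribed.
→ *mibE* is OFF.
Autoinducer-2 is absent, so SibA is active.
ppGpp is absent, so ElnR is inactive.
With repressor SibA bound, *dovM* is not transcribed.
→ *dovM* is OFF.
0 of the 3 genes are transcribed.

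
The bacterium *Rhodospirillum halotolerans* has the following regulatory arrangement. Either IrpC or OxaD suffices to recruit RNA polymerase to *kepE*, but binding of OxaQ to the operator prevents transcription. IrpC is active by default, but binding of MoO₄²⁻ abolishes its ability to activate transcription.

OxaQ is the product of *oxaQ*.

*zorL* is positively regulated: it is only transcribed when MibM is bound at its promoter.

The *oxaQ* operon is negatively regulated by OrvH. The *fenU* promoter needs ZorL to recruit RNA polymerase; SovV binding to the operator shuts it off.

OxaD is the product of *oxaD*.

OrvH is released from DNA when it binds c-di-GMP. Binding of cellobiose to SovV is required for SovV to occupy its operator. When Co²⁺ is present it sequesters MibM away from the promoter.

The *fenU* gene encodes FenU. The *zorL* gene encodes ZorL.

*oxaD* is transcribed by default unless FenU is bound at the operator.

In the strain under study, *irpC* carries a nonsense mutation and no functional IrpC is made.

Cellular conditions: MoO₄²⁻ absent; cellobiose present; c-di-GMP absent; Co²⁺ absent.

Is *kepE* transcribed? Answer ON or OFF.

c-di-GMP is absent, so OrvH is active.
With repressor OrvH bound, *oxaQ* is not transcribed.
So OxaQ is not produced.
IrpC is non-functional in this strain, so it has no effect.
Cellobiose is present, so SovV is active.
Co²⁺ is absent, so MibM is active.
No repressor is bound and MibM is active, so *zorL* is transcribed.
So ZorL is produced and active.
With repressor SovV bound, *fenU* is not transcribed.
So FenU is not produced.
With no repressor bound, *oxaD* is transcribed.
So OxaD is produced and active.
Activator OxaD is present, so *kepE* is transcribed.

ON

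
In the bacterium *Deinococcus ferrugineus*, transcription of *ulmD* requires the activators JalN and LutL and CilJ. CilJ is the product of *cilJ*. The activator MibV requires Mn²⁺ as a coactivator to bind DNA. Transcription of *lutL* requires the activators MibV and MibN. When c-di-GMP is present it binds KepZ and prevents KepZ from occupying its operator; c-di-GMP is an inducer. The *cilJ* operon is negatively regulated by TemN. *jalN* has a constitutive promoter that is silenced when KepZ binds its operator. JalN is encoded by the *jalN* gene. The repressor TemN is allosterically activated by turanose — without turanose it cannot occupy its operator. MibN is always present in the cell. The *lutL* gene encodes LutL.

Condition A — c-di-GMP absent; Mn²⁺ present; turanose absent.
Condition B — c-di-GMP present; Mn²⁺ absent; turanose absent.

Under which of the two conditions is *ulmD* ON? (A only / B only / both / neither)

Condition A:
c-di-GMP is absent, so KepZ is active.
With repressor KepZ bound, *jalN* is not transcribed.
So JalN is not produced.
Mn²⁺ is present, so MibV is active.
MibN is produced constitutively and is active.
No repressor is bound and MibV and MibN are active, so *lutL* is transcribed.
So LutL is produced and active.
Turanose is absent, so TemN is inactive.
With no repressor bound, *cilJ* is transcribed.
So CilJ is produced and active.
Required activator JalN is absent, so *ulmD* is not transcribed.
→ *ulmD* is OFF in A.
Condition B:
c-di-GMP is present, so KepZ is inactive.
With no repressor bound, *jalN* is transcribed.
So JalN is produced and active.
Mn²⁺ is absent, so MibV is inactive.
MibN is produced constitutively and is active.
Required activator MibV is absent, so *lutL* is not transcribed.
So LutL is not produced.
Turanose is absent, so TemN is inactive.
With no repressor bound, *cilJ* is transcribed.
So CilJ is produced and active.
Required activator LutL is absent, so *ulmD* is not transcribed.
→ *ulmD* is OFF in B.

neither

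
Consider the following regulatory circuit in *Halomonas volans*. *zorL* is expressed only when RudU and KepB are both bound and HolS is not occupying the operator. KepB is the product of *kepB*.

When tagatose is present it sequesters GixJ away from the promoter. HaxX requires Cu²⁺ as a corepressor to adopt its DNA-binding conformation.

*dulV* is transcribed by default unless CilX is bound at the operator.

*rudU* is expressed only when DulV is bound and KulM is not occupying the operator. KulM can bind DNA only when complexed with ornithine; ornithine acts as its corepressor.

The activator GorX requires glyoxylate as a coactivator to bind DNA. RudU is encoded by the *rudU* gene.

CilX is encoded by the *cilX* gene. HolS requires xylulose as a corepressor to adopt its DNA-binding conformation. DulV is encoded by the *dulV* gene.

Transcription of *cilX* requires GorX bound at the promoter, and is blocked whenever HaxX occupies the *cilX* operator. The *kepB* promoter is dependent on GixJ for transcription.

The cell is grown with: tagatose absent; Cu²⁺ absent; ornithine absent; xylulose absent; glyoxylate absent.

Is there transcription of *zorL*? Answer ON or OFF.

ON

Ornithine is absent, so KulM is inactive.
Glyoxylate is absent, so GorX is inactive.
Cu²⁺ is absent, so HaxX is inactive.
Required activator GorX is absent, so *cilX* is not transcribed.
So CilX is not produced.
With no repressor bound, *dulV* is transcribed.
So DulV is produced and active.
No repressor is bound and DulV is active, so *rudU* is transcribed.
So RudU is produced and active.
Tagatose is absent, so GixJ is active.
No repressor is bound and GixJ is active, so *kepB* is transcribed.
So KepB is produced and active.
Xylulose is absent, so HolS is inactive.
No repressor is bound and RudU and KepB are active, so *zorL* is transcribed.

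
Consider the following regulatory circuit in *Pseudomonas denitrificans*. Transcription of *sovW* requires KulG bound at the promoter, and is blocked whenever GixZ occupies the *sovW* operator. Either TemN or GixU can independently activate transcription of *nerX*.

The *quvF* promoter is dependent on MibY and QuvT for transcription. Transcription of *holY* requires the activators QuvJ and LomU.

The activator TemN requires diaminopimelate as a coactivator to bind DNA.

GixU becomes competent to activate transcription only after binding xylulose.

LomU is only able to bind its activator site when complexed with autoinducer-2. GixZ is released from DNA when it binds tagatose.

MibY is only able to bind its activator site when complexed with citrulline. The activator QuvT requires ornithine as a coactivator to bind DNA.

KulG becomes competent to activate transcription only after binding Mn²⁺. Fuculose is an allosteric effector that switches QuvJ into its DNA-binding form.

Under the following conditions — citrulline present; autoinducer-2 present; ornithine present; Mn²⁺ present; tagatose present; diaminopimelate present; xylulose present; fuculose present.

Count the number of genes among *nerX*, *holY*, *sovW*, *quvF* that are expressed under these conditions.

4

Diaminopimelate is present, so TemN is active.
Xylulose is present, so GixU is active.
Activator TemN is present, so *nerX* is transcribed.
→ *nerX* is ON.
Fuculose is present, so QuvJ is active.
Autoinducer-2 is present, so LomU is active.
No repressor is bound and QuvJ and LomU are active, so *holY* is transcribed.
→ *holY* is ON.
Mn²⁺ is present, so KulG is active.
Tagatose is present, so GixZ is inactive.
No repressor is bound and KulG is active, so *sovW* is transcribed.
→ *sovW* is ON.
Citrulline is present, so MibY is active.
Ornithine is present, so QuvT is active.
No repressor is bound and MibY and QuvT are active, so *quvF* is transcribed.
→ *quvF* is ON.
4 of the 4 genes are transcribed.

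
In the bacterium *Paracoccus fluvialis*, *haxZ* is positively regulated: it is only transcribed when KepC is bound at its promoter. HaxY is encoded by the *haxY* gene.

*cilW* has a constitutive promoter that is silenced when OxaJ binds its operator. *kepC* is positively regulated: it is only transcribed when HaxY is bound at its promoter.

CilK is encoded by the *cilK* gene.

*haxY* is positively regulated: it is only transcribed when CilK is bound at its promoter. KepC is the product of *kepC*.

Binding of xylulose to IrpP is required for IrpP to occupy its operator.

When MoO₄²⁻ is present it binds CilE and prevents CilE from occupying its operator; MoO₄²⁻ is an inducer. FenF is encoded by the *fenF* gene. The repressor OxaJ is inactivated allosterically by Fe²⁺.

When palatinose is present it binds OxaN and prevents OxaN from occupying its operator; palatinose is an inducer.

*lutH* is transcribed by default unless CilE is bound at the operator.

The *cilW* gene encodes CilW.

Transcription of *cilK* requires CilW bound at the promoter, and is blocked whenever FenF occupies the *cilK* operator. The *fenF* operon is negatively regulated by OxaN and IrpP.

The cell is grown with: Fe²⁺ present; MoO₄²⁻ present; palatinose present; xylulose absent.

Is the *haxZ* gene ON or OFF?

OFF

Fe²⁺ is present, so OxaJ is inactive.
With no repressor bound, *cilW* is transcribed.
So CilW is produced and active.
Palatinose is present, so OxaN is inactive.
Xylulose is absent, so IrpP is inactive.
With no repressor bound, *fenF* is transcribed.
So FenF is produced and active.
With repressor FenF bound, *cilK* is not transcribed.
So CilK is not produced.
Required activator CilK is absent, so *haxY* is not transcribed.
So HaxY is not produced.
Required activator HaxY is absent, so *kepC* is not transcribed.
So KepC is not produced.
Required activator KepC is absent, so *haxZ* is not transcribed.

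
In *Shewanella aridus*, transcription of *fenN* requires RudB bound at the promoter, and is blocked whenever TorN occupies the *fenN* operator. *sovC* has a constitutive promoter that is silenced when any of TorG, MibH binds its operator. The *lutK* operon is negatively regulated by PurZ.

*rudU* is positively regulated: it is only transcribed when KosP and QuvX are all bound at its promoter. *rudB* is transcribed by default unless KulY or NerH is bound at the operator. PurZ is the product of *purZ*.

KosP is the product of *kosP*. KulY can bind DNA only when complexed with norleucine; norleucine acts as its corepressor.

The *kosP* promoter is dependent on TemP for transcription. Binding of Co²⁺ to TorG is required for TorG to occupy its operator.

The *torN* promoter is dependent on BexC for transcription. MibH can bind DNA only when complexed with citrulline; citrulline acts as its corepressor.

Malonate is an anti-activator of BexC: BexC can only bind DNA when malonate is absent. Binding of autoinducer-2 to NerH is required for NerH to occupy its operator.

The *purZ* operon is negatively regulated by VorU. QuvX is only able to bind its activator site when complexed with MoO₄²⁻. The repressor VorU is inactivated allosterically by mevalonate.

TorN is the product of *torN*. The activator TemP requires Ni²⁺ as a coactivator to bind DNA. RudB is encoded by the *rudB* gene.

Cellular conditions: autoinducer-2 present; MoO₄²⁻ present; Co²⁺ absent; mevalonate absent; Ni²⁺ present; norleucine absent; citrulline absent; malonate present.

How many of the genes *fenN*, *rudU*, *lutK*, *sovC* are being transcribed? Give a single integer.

Malonate is present, so BexC is inactive.
Required activator BexC is absent, so *torN* is not transcribed.
So TorN is not produced.
Norleucine is absent, so KulY is inactive.
Autoinducer-2 is present, so NerH is active.
With repressor NerH bound, *rudB* is not transcribed.
So RudB is not produced.
Required activator RudB is absent, so *fenN* is not transcribed.
→ *fenN* is OFF.
Ni²⁺ is present, so TemP is active.
No repressor is bound and TemP is active, so *kosP* is transcribed.
So KosP is produced and active.
MoO₄²⁻ is present, so QuvX is active.
No repressor is bound and KosP and QuvX are active, so *rudU* is transcribed.
→ *rudU* is ON.
Mevalonate is absent, so VorU is active.
With repressor VorU bound, *purZ* is not transcribed.
So PurZ is not produced.
With no repressor bound, *lutK* is transcribed.
→ *lutK* is ON.
Co²⁺ is absent, so TorG is inactive.
Citrulline is absent, so MibH is inactive.
With no repressor bound, *sovC* is transcribed.
→ *sovC* is ON.
3 of the 4 genes are transcribed.

3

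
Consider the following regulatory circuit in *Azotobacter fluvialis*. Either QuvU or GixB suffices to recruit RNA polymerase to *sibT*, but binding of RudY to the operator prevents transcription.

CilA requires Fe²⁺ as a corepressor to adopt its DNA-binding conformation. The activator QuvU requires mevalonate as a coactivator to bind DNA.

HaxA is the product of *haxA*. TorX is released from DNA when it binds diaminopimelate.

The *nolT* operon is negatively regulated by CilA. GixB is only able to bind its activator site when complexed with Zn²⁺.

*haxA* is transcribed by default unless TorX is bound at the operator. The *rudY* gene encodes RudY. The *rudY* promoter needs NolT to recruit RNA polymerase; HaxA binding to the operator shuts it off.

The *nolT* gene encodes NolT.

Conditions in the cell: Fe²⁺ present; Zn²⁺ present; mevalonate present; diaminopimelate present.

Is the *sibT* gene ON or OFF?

Mevalonate is present, so QuvU is active.
Diaminopimelate is present, so TorX is inactive.
With no repressor bound, *haxA* is transcribed.
So HaxA is produced and active.
Fe²⁺ is present, so CilA is active.
With repressor CilA bound, *nolT* is not transcribed.
So NolT is not produced.
With repressor HaxA bound, *rudY* is not transcribed.
So RudY is not produced.
Zn²⁺ is present, so GixB is active.
Activator QuvU is present, so *sibT* is transcribed.

ON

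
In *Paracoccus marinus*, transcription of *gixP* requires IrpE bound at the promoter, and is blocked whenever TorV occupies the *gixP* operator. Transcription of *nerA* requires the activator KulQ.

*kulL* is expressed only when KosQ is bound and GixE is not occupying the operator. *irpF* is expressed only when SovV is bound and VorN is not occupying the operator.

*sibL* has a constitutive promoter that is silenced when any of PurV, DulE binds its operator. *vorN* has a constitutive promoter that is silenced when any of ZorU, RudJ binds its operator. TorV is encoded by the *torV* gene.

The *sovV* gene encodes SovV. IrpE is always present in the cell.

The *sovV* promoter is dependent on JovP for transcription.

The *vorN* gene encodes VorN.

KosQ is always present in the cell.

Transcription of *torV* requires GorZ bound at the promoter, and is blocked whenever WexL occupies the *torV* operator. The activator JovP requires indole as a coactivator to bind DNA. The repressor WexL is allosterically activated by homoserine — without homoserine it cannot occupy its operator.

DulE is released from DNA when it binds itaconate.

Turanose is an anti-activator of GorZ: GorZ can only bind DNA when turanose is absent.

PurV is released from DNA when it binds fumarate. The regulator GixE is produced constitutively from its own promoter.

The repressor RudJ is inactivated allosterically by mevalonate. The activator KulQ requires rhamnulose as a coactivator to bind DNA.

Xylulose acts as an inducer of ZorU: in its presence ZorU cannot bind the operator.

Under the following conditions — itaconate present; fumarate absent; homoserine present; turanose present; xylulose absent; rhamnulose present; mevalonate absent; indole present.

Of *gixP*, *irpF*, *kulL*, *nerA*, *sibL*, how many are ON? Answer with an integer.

Turanose is present, so GorZ is inactive.
Homoserine is present, so WexL is active.
With repressor WexL bound, *torV* is not transcribed.
So TorV is not produced.
IrpE is produced constitutively and is active.
No repressor is bound and IrpE is active, so *gixP* is transcribed.
→ *gixP* is ON.
Xylulose is absent, so ZorU is active.
Mevalonate is absent, so RudJ is active.
With repressor ZorU bound, *vorN* is not transcribed.
So VorN is not produced.
Indole is present, so JovP is active.
No repressor is bound and JovP is active, so *sovV* is transcribed.
So SovV is produced and active.
No repressor is bound and SovV is active, so *irpF* is transcribed.
→ *irpF* is ON.
GixE is produced constitutively and is active.
KosQ is produced constitutively and is active.
With repressor GixE bound, *kulL* is not transcribed.
→ *kulL* is OFF.
Rhamnulose is present, so KulQ is active.
No repressor is bound and KulQ is active, so *nerA* is transcribed.
→ *nerA* is ON.
Fumarate is absent, so PurV is active.
Itaconate is present, so DulE is inactive.
With repressor PurV bound, *sibL* is not transcribed.
→ *sibL* is OFF.
3 of the 5 genes are transcribed.

3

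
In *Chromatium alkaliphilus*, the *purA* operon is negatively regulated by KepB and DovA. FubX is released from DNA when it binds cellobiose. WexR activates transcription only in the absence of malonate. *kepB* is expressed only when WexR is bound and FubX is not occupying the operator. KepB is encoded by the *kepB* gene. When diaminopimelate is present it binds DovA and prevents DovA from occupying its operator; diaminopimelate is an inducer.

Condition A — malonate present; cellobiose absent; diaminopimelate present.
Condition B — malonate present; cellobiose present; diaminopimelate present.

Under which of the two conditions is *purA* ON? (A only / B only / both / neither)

both

Condition A:
Malonate is present, so WexR is inactive.
Cellobiose is absent, so FubX is active.
With repressor FubX bound, *kepB* is not transcribed.
So KepB is not produced.
Diaminopimelate is present, so DovA is inactive.
With no repressor bound, *purA* is transcribed.
→ *purA* is ON in A.
Condition B:
Malonate is present, so WexR is inactive.
Cellobiose is present, so FubX is inactive.
Required activator WexR is absent, so *kepB* is not transcribed.
So KepB is not produced.
Diaminopimelate is present, so DovA is inactive.
With no repressor bound, *purA* is transcribed.
→ *purA* is ON in B.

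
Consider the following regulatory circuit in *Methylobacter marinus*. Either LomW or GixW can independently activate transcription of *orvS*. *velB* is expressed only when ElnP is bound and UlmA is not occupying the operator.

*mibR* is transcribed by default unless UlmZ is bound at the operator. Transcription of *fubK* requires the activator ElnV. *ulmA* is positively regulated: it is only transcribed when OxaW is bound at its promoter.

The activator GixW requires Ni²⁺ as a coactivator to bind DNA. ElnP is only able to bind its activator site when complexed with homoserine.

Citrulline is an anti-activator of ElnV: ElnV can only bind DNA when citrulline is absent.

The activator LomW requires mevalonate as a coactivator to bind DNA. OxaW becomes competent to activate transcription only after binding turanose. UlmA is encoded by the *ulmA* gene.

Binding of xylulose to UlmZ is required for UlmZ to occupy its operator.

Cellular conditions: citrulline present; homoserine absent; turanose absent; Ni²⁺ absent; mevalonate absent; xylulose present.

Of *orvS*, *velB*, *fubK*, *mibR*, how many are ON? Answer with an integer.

Mevalonate is absent, so LomW is inactive.
Ni²⁺ is absent, so GixW is inactive.
No activator is available at the *orvS* promoter, so *orvS* is not transcribed.
→ *orvS* is OFF.
Homoserine is absent, so ElnP is inactive.
Turanose is absent, so OxaW is inactive.
Required activator OxaW is absent, so *ulmA* is not transcribed.
So UlmA is not produced.
Required activator ElnP is absent, so *velB* is not transcribed.
→ *velB* is OFF.
Citrulline is present, so ElnV is inactive.
Required activator ElnV is absent, so *fubK* is not transcribed.
→ *fubK* is OFF.
Xylulose is present, so UlmZ is active.
With repressor UlmZ bound, *mibR* is not transcribed.
→ *mibR* is OFF.
0 of the 4 genes are transcribed.

0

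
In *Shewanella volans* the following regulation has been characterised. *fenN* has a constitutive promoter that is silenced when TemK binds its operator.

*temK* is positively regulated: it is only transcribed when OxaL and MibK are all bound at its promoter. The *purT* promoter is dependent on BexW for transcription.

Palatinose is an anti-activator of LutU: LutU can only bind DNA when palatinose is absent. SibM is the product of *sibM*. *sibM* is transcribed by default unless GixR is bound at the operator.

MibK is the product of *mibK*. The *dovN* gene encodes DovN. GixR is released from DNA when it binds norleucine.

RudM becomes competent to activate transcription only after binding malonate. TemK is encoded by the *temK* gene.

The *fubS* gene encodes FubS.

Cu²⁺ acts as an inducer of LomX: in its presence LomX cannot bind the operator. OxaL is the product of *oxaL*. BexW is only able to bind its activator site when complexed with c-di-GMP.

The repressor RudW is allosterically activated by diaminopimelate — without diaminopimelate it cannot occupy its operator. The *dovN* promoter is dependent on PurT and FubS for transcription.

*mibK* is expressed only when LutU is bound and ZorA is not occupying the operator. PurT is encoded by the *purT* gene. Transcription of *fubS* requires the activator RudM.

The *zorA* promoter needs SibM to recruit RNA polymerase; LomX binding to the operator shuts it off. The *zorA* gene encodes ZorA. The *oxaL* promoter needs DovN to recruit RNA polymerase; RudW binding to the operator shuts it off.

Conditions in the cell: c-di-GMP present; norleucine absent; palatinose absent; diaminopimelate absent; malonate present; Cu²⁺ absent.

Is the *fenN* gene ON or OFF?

OFF

c-di-GMP is present, so BexW is active.
No repressor is bound and BexW is active, so *purT* is transcribed.
So PurT is produced and active.
Malonate is present, so RudM is active.
No repressor is bound and RudM is active, so *fubS* is transcribed.
So FubS is produced and active.
No repressor is bound and PurT and FubS are active, so *dovN* is transcribed.
So DovN is produced and active.
Diaminopimelate is absent, so RudW is inactive.
No repressor is bound and DovN is active, so *oxaL* is transcribed.
So OxaL is produced and active.
Norleucine is absent, so GixR is active.
With repressor GixR bound, *sibM* is not transcribed.
So SibM is not produced.
Cu²⁺ is absent, so LomX is active.
With repressor LomX bound, *zorA* is not transcribed.
So ZorA is not produced.
Palatinose is absent, so LutU is active.
No repressor is bound and LutU is active, so *mibK* is transcribed.
So MibK is produced and active.
No repressor is bound and OxaL and MibK are active, so *temK* is transcribed.
So TemK is produced and active.
With repressor TemK bound, *fenN* is not transcribed.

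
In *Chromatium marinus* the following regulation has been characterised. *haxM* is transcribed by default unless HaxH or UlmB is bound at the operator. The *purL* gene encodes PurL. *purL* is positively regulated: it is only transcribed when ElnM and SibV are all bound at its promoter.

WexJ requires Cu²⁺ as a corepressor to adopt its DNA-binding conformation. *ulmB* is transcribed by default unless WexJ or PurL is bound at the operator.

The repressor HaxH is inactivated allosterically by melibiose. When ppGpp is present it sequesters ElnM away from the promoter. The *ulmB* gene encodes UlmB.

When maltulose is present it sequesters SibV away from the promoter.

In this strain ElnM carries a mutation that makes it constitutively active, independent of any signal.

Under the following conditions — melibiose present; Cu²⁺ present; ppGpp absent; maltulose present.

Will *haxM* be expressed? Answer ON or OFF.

Melibiose is present, so HaxH is inactive.
Cu²⁺ is present, so WexJ is active.
ElnM is constitutively active in this strain.
Maltulose is present, so SibV is inactive.
Required activator SibV is absent, so *purL* is not transcribed.
So PurL is not produced.
With repressor WexJ bound, *ulmB* is not transcribed.
So UlmB is not produced.
With no repressor bound, *haxM* is transcribed.

ON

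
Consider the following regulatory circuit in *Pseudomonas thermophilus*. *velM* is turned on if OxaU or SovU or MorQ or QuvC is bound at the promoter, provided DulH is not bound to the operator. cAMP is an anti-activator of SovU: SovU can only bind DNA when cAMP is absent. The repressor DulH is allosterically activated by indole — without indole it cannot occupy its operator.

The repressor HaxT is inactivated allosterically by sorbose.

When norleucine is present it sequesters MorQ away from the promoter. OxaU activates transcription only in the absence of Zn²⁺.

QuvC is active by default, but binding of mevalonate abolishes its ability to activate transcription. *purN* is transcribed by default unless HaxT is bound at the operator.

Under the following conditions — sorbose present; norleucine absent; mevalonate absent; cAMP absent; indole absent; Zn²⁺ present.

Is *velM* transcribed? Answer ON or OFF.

Indole is absent, so DulH is inactive.
Zn²⁺ is present, so OxaU is inactive.
cAMP is absent, so SovU is active.
Norleucine is absent, so MorQ is active.
Mevalonate is absent, so QuvC is active.
Activator SovU is present, so *velM* is transcribed.

ON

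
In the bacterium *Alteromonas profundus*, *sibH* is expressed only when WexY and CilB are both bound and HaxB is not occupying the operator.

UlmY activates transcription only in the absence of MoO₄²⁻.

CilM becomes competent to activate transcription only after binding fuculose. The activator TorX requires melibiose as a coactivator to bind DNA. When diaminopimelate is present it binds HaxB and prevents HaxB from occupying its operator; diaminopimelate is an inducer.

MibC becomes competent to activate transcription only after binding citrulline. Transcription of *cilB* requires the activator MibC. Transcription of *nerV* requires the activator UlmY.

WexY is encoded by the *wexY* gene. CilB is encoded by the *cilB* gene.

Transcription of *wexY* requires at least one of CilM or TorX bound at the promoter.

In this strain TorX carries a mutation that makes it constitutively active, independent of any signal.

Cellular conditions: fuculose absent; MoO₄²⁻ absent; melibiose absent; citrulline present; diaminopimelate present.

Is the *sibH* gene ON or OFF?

ON

Diaminopimelate is present, so HaxB is inactive.
Fuculose is absent, so CilM is inactive.
TorX is constitutively active in this strain.
Activator TorX is present, so *wexY* is transcribed.
So WexY is produced and active.
Citrulline is present, so MibC is active.
No repressor is bound and MibC is active, so *cilB* is transcribed.
So CilB is produced and active.
No repressor is bound and WexY and CilB are active, so *sibH* is transcribed.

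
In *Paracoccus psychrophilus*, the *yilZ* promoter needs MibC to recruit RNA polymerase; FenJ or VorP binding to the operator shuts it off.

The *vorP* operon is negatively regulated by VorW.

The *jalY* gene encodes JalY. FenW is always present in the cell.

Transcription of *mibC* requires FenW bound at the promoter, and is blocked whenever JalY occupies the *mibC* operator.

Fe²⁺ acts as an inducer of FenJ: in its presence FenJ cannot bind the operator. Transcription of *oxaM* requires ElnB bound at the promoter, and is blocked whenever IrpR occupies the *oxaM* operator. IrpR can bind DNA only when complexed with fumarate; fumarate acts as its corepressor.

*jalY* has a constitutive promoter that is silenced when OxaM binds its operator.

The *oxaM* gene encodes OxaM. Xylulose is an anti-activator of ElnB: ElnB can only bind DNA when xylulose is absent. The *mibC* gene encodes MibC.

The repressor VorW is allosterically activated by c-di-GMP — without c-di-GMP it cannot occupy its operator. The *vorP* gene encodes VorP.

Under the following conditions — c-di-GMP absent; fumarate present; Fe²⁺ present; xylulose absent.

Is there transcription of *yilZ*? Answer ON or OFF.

FenW is produced constitutively and is active.
Fumarate is present, so IrpR is active.
Xylulose is absent, so ElnB is active.
With repressor IrpR bound, *oxaM* is not transcribed.
So OxaM is not produced.
With no repressor bound, *jalY* is transcribed.
So JalY is produced and active.
With repressor JalY bound, *mibC* is not transcribed.
So MibC is not produced.
Fe²⁺ is present, so FenJ is inactive.
c-di-GMP is absent, so VorW is inactive.
With no repressor bound, *vorP* is transcribed.
So VorP is produced and active.
With repressor VorP bound, *yilZ* is not transcribed.

OFF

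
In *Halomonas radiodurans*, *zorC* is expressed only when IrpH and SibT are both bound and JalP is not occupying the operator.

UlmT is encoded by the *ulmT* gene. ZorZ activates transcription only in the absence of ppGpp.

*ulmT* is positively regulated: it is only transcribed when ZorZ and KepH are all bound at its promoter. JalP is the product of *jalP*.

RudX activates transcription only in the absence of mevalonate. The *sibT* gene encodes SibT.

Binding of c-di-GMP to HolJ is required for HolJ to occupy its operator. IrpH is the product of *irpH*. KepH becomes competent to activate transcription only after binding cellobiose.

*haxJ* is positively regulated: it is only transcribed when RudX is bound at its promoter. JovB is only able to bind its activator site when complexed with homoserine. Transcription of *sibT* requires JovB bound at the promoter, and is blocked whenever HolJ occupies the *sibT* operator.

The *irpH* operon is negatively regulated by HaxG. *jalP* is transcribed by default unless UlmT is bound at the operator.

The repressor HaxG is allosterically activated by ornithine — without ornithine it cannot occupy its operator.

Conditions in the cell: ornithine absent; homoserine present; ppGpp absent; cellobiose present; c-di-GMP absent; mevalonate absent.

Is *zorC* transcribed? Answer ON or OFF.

ON

ppGpp is absent, so ZorZ is active.
Cellobiose is present, so KepH is active.
No repressor is bound and ZorZ and KepH are active, so *ulmT* is transcribed.
So UlmT is produced and active.
With repressor UlmT bound, *jalP* is not transcribed.
So JalP is not produced.
Ornithine is absent, so HaxG is inactive.
With no repressor bound, *irpH* is transcribed.
So IrpH is produced and active.
Homoserine is present, so JovB is active.
c-di-GMP is absent, so HolJ is inactive.
No repressor is bound and JovB is active, so *sibT* is transcribed.
So SibT is produced and active.
No repressor is bound and IrpH and SibT are active, so *zorC* is transcribed.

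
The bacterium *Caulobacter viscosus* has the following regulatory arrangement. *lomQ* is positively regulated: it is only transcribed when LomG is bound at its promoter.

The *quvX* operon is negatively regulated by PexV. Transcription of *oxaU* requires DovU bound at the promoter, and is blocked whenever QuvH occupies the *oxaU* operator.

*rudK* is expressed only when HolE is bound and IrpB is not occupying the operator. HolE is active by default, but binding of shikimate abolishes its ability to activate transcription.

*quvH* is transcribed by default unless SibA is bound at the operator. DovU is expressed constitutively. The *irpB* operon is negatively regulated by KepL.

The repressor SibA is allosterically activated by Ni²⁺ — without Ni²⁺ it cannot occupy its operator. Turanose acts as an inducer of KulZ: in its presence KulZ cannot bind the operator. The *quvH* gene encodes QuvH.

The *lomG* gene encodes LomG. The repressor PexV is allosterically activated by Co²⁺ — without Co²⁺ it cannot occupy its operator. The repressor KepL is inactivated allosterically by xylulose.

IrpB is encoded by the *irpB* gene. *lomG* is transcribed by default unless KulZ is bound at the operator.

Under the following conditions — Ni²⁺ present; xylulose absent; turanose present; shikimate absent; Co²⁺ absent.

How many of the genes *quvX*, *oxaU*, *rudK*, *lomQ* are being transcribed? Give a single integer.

Co²⁺ is absent, so PexV is inactive.
With no repressor bound, *quvX* is transcribed.
→ *quvX* is ON.
DovU is produced constitutively and is active.
Ni²⁺ is present, so SibA is active.
With repressor SibA bound, *quvH* is not transcribed.
So QuvH is not produced.
No repressor is bound and DovU is active, so *oxaU* is transcribed.
→ *oxaU* is ON.
Shikimate is absent, so HolE is active.
Xylulose is absent, so KepL is active.
With repressor KepL bound, *irpB* is not transcribed.
So IrpB is not produced.
No repressor is bound and HolE is active, so *rudK* is transcribed.
→ *rudK* is ON.
Turanose is present, so KulZ is inactive.
With no repressor bound, *lomG* is transcribed.
So LomG is produced and active.
No repressor is bound and LomG is active, so *lomQ* is transcribed.
→ *lomQ* is ON.
4 of the 4 genes are transcribed.

4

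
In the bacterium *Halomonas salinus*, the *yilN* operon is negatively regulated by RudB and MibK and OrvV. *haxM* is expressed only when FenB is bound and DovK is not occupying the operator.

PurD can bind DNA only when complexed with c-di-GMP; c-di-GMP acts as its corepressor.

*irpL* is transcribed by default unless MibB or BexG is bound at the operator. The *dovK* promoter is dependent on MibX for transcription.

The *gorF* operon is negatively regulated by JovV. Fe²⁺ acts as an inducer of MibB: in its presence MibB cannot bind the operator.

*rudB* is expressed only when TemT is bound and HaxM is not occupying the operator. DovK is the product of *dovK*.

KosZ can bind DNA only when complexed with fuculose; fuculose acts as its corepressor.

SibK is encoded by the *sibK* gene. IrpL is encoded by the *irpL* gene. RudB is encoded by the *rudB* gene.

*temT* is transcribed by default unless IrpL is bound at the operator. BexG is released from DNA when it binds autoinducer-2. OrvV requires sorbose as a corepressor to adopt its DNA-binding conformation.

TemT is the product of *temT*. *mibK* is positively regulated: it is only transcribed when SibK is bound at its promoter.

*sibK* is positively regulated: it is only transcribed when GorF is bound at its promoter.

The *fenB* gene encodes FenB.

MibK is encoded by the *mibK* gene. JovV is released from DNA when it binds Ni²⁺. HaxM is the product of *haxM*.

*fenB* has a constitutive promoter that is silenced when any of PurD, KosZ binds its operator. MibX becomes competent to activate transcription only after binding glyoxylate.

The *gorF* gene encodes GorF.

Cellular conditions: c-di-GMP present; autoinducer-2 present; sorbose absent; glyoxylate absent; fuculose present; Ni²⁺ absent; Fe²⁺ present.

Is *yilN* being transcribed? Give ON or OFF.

ON

Fe²⁺ is present, so MibB is inactive.
Autoinducer-2 is present, so BexG is inactive.
With no repressor bound, *irpL* is transcribed.
So IrpL is produced and active.
With repressor IrpL bound, *temT* is not transcribed.
So TemT is not produced.
Glyoxylate is absent, so MibX is inactive.
Required activator MibX is absent, so *dovK* is not transcribed.
So DovK is not produced.
c-di-GMP is present, so PurD is active.
Fuculose is present, so KosZ is active.
With repressor PurD bound, *fenB* is not transcribed.
So FenB is not produced.
Required activator FenB is absent, so *haxM* is not transcribed.
So HaxM is not produced.
Required activator TemT is absent, so *rudB* is not transcribed.
So RudB is not produced.
Ni²⁺ is absent, so JovV is active.
With repressor JovV bound, *gorF* is not transcribed.
So GorF is not produced.
Required activator GorF is absent, so *sibK* is not transcribed.
So SibK is not produced.
Required activator SibK is absent, so *mibK* is not transcribed.
So MibK is not produced.
Sorbose is absent, so OrvV is inactive.
With no repressor bound, *yilN* is transcribed.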